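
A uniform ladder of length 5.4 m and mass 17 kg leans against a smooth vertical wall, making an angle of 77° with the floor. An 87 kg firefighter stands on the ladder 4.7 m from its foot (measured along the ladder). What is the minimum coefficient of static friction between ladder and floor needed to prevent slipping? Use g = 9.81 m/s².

Choose the foot of the ladder as the axis so the floor normal and friction both act there and drop out.
Ladder weight 17×9.81 = 166.8 N acts at 2.7 m along the ladder; its horizontal arm is 2.7·cos77° = 0.6074 m → τ = 101.3 N·m clockwise.
Firefighter: 87×9.81 = 853.5 N at 4.7 m → arm 1.057 m → τ = 902.1 N·m clockwise.
Wall normal N acts horizontally at the top; its moment arm is the height L sinθ = 5.4·sin77° = 5.262 m, counterclockwise.
Setting net torque to zero: N × 5.262 = 1003 → N = 190.6 N.
ΣFx = 0 ⇒ f = N_wall = 190.6 N. ΣFy = 0 ⇒ N_floor = 1020 N.
μ_min = f / N_floor = 190.6 / 1020 = 0.187.

μ_min ≈ 0.187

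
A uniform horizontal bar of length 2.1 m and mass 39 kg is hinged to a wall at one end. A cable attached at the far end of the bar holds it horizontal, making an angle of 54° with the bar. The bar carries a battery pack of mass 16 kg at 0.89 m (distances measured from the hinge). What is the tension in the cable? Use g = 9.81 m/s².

T ≈ 319 N

Choose the hinge as the axis so the unknown hinge reaction has zero arm there.
Beam weight: 39 × 9.81 = 382.6 N down at 1.05 m → arm 1.05 m, τ = 382.6 × 1.05 = 401.7 N·m clockwise.
Battery pack: 16 × 9.81 = 157 N down at 0.89 m → arm 0.89 m, τ = 157 × 0.89 = 139.7 N·m clockwise.
Total clockwise load moment = 541.4 N·m.
The cable tension T acts at 2.1 m; only its component perpendicular to the bar, T sinθ, produces torque. sin 54° = 0.809.
Balancing moments: T × 2.1 × 0.809 = 541.4, giving T = 541.4 / 1.699 = 319 N.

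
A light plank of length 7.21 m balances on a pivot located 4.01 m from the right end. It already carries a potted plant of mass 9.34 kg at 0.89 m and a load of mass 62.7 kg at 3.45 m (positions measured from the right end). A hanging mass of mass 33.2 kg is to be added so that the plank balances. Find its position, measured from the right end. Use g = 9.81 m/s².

Sum moments about the pivot (at 4.01 m from the right end) (the support reaction has zero arm there).
Potted plant: 9.34 × 9.81 = 91.63 N down at 0.89 m → arm 3.12 m, τ = 91.63 × 3.12 = 285.9 N·m clockwise.
Load: 62.7 × 9.81 = 615.1 N down at 3.45 m → arm 0.56 m, τ = 615.1 × 0.56 = 344.5 N·m clockwise.
Net moment of existing loads = 630.4 N·m clockwise.
The hanging mass weighs 33.2 × 9.81 = 325.7 N and must supply an equal counterclockwise moment, so its lever arm about the pivot is 630.4 / 325.7 = 1.94 m.
That puts it at 4.01 + 1.94 = 5.95 m from the right end.

x ≈ 5.95 m from the right end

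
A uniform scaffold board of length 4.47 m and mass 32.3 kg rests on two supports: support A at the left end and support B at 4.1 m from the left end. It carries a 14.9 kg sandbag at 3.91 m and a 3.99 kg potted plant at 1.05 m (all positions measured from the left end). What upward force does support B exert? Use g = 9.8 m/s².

About support A:
Beam weight: 32.3 × 9.8 = 316.5 N down at 2.235 m → arm 2.235 m, τ = 316.5 × 2.235 = 707.4 N·m clockwise.
Sandbag: 14.9 × 9.8 = 146 N down at 3.91 m → arm 3.91 m, τ = 146 × 3.91 = 570.9 N·m clockwise.
Potted plant: 3.99 × 9.8 = 39.1 N down at 1.05 m → arm 1.05 m, τ = 39.1 × 1.05 = 41.05 N·m clockwise.
Net load moment about support A = 1319 N·m clockwise.
Reaction R at support B is upward at 4.1 m, arm 4.1 m → moment R × 4.1 counterclockwise.
Στ = 0 ⇒ R × 4.1 = 1319 ⇒ R = 322 N.

R_B ≈ 322 N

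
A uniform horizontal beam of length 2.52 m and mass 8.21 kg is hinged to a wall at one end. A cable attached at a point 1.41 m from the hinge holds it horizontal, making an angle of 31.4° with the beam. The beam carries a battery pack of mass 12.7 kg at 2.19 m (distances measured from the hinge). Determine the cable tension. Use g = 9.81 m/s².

Taking torques about the hinge:
Beam weight: 8.21 × 9.81 = 80.54 N down at 1.26 m → arm 1.26 m, τ = 80.54 × 1.26 = 101.5 N·m clockwise.
Battery pack: 12.7 × 9.81 = 124.6 N down at 2.19 m → arm 2.19 m, τ = 124.6 × 2.19 = 272.9 N·m clockwise.
Total clockwise load moment = 374.4 N·m.
The cable tension T acts at 1.41 m; only its component perpendicular to the beam, T sinθ, produces torque. sin 31.4° = 0.521.
Στ = 0 ⇒ T × 1.41 × 0.521 = 374.4 ⇒ T = 374.4 / 0.7346 = 510 N.

T ≈ 510 N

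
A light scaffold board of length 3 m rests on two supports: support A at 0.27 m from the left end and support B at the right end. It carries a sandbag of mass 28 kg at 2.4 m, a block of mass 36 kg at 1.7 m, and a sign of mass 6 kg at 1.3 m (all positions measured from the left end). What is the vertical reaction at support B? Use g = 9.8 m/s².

R_B ≈ 421 N

Taking torques about support A:
Sandbag: 28 × 9.8 = 274.4 N down at 2.4 m → arm 2.13 m, τ = 274.4 × 2.13 = 584.5 N·m clockwise.
Block: 36 × 9.8 = 352.8 N down at 1.7 m → arm 1.43 m, τ = 352.8 × 1.43 = 504.5 N·m clockwise.
Sign: 6 × 9.8 = 58.8 N down at 1.3 m → arm 1.03 m, τ = 58.8 × 1.03 = 60.56 N·m clockwise.
Net load moment about support A = 1150 N·m clockwise.
Reaction R at support B is upward at 3 m, arm 2.73 m → moment R × 2.73 counterclockwise.
For rotational equilibrium, R × 2.73 = 1150, so R = 421 N.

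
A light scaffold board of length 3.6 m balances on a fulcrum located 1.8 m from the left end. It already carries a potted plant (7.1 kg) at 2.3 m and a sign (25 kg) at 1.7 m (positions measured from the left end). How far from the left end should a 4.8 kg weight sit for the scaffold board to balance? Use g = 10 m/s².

x ≈ 1.58 m from the left end

Take moments about the fulcrum (at 1.8 m from the left end).
Potted plant: 7.1 × 10 = 71 N down at 2.3 m → arm 0.5 m, τ = 71 × 0.5 = 35.5 N·m clockwise.
Sign: 25 × 10 = 250 N down at 1.7 m → arm 0.1 m, τ = 250 × 0.1 = 25 N·m counterclockwise.
Net moment of existing loads = 10.5 N·m clockwise.
The weight weighs 4.8 × 10 = 48 N and must supply an equal counterclockwise moment, so its lever arm about the fulcrum is 10.5 / 48 = 0.219 m.
That puts it at 1.8 − 0.219 = 1.58 m from the left end.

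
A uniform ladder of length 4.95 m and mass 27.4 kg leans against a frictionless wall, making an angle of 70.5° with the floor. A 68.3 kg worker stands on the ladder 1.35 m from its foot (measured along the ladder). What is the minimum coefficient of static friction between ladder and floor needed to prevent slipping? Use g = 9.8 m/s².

μ_min ≈ 0.12

Take moments about the foot of the ladder.
Ladder weight 27.4×9.8 = 268.5 N acts at 2.475 m along the ladder; its horizontal arm is 2.475·cos70.5° = 0.8262 m → τ = 221.8 N·m clockwise.
Worker: 68.3×9.8 = 669.3 N at 1.35 m → arm 0.4506 m → τ = 301.6 N·m clockwise.
Wall normal N acts horizontally at the top; its moment arm is the height L sinθ = 4.95·sin70.5° = 4.666 m, counterclockwise.
For rotational equilibrium, N × 4.666 = 523.4, so N = 112.2 N.
ΣFx = 0 ⇒ f = N_wall = 112.2 N. ΣFy = 0 ⇒ N_floor = 937.8 N.
μ_min = f / N_floor = 112.2 / 937.8 = 0.12.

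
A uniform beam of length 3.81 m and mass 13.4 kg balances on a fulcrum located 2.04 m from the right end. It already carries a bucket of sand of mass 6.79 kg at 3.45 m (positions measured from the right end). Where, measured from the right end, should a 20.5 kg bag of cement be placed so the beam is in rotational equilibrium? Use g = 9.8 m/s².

x ≈ 1.66 m from the right end

Taking torques about the fulcrum (at 2.04 m from the right end):
Beam weight: 13.4 × 9.8 = 131.3 N down at 1.905 m → arm 0.135 m, τ = 131.3 × 0.135 = 17.73 N·m clockwise.
Bucket of sand: 6.79 × 9.8 = 66.54 N down at 3.45 m → arm 1.41 m, τ = 66.54 × 1.41 = 93.82 N·m counterclockwise.
Net moment of existing loads = 76.09 N·m counterclockwise.
The bag of cement weighs 20.5 × 9.8 = 200.9 N and must supply an equal clockwise moment, so its lever arm about the fulcrum is 76.09 / 200.9 = 0.379 m.
That puts it at 2.04 − 0.379 = 1.66 m from the right end.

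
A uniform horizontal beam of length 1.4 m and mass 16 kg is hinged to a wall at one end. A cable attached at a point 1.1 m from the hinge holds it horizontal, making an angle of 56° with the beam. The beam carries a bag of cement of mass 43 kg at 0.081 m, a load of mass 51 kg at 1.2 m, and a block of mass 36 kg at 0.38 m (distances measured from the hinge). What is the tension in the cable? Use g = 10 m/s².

Take moments about the hinge.
Beam weight: 16 × 10 = 160 N down at 0.7 m → arm 0.7 m, τ = 160 × 0.7 = 112 N·m clockwise.
Bag of cement: 43 × 10 = 430 N down at 0.081 m → arm 0.081 m, τ = 430 × 0.081 = 34.83 N·m clockwise.
Load: 51 × 10 = 510 N down at 1.2 m → arm 1.2 m, τ = 510 × 1.2 = 612 N·m clockwise.
Block: 36 × 10 = 360 N down at 0.38 m → arm 0.38 m, τ = 360 × 0.38 = 136.8 N·m clockwise.
Total clockwise load moment = 895.6 N·m.
The cable tension T acts at 1.1 m; only its component perpendicular to the beam, T sinθ, produces torque. sin 56° = 0.829.
Στ = 0 ⇒ T × 1.1 × 0.829 = 895.6 ⇒ T = 895.6 / 0.9119 = 982 N.

T ≈ 982 N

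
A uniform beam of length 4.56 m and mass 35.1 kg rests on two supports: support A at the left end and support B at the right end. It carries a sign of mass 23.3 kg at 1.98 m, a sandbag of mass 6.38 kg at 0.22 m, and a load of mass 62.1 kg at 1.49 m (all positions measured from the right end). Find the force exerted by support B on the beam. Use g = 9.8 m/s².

Take moments about support A.
Beam weight: 35.1 × 9.8 = 344 N down at 2.28 m → arm 2.28 m, τ = 344 × 2.28 = 784.3 N·m clockwise.
Sign: 23.3 × 9.8 = 228.3 N down at 1.98 m → arm 2.58 m, τ = 228.3 × 2.58 = 589 N·m clockwise.
Sandbag: 6.38 × 9.8 = 62.52 N down at 0.22 m → arm 4.34 m, τ = 62.52 × 4.34 = 271.3 N·m clockwise.
Load: 62.1 × 9.8 = 608.6 N down at 1.49 m → arm 3.07 m, τ = 608.6 × 3.07 = 1868 N·m clockwise.
Net load moment about support A = 3513 N·m clockwise.
Reaction R at support B is upward at 0 m, arm 4.56 m → moment R × 4.56 counterclockwise.
Setting net torque to zero: R × 4.56 = 3513 → R = 770 N.

R_B ≈ 770 N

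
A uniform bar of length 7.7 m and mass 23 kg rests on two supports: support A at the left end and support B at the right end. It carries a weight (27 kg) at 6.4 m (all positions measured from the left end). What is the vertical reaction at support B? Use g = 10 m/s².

Sum moments about support A (its reaction then has zero moment arm).
Beam weight: 23 × 10 = 230 N down at 3.85 m → arm 3.85 m, τ = 230 × 3.85 = 885.5 N·m clockwise.
Weight: 27 × 10 = 270 N down at 6.4 m → arm 6.4 m, τ = 270 × 6.4 = 1728 N·m clockwise.
Net load moment about support A = 2614 N·m clockwise.
Reaction R at support B is upward at 7.7 m, arm 7.7 m → moment R × 7.7 counterclockwise.
Balancing moments: R × 7.7 = 2614, giving R = 339 N.

R_B ≈ 339 N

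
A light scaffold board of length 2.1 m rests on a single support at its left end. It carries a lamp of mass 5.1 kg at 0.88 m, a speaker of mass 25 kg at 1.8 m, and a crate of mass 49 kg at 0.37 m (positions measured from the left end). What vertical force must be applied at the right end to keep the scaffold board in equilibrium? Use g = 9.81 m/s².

F ≈ 316 N

Taking torques about the left end:
Lamp: 5.1 × 9.81 = 50.03 N down at 0.88 m → arm 0.88 m, τ = 50.03 × 0.88 = 44.03 N·m clockwise.
Speaker: 25 × 9.81 = 245.2 N down at 1.8 m → arm 1.8 m, τ = 245.2 × 1.8 = 441.4 N·m clockwise.
Crate: 49 × 9.81 = 480.7 N down at 0.37 m → arm 0.37 m, τ = 480.7 × 0.37 = 177.9 N·m clockwise.
Net moment of the loads = 663.3 N·m clockwise.
The upward force F acts at the right end, arm 2.1 m, giving F × 2.1 counterclockwise.
Στ = 0 ⇒ F × 2.1 = 663.3 ⇒ F = 663.3 / 2.1 = 316 N.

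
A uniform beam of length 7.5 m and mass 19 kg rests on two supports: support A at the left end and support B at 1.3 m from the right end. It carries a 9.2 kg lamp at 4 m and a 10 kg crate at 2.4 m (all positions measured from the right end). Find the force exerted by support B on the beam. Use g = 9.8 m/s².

Taking torques about support A:
Beam weight: 19 × 9.8 = 186.2 N down at 3.75 m → arm 3.75 m, τ = 186.2 × 3.75 = 698.2 N·m clockwise.
Lamp: 9.2 × 9.8 = 90.16 N down at 4 m → arm 3.5 m, τ = 90.16 × 3.5 = 315.6 N·m clockwise.
Crate: 10 × 9.8 = 98 N down at 2.4 m → arm 5.1 m, τ = 98 × 5.1 = 499.8 N·m clockwise.
Net load moment about support A = 1514 N·m clockwise.
Reaction R at support B is upward at 1.3 m, arm 6.2 m → moment R × 6.2 counterclockwise.
Setting net torque to zero: R × 6.2 = 1514 → R = 244 N.

R_B ≈ 244 N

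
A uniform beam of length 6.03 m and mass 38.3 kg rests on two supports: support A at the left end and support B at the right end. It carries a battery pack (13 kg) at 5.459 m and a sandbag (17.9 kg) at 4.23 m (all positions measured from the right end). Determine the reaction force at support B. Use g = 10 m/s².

Sum moments about support A (its reaction then has zero moment arm).
Beam weight: 38.3 × 10 = 383 N down at 3.015 m → arm 3.015 m, τ = 383 × 3.015 = 1155 N·m clockwise.
Battery pack: 13 × 10 = 130 N down at 5.459 m → arm 0.571 m, τ = 130 × 0.571 = 74.23 N·m clockwise.
Sandbag: 17.9 × 10 = 179 N down at 4.23 m → arm 1.8 m, τ = 179 × 1.8 = 322.2 N·m clockwise.
Net load moment about support A = 1551 N·m clockwise.
Reaction R at support B is upward at 0 m, arm 6.03 m → moment R × 6.03 counterclockwise.
Setting net torque to zero: R × 6.03 = 1551 → R = 257 N.

R_B ≈ 257 N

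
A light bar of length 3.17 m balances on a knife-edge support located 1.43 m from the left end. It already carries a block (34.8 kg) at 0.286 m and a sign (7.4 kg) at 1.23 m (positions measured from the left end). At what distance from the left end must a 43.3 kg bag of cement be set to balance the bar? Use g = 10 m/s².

x ≈ 2.38 m from the left end

Choose the knife-edge support (at 1.43 m from the left end) as the axis so the support reaction has zero arm there.
Block: 34.8 × 10 = 348 N down at 0.286 m → arm 1.144 m, τ = 348 × 1.144 = 398.1 N·m counterclockwise.
Sign: 7.4 × 10 = 74 N down at 1.23 m → arm 0.2 m, τ = 74 × 0.2 = 14.8 N·m counterclockwise.
Net moment of existing loads = 412.9 N·m counterclockwise.
The bag of cement weighs 43.3 × 10 = 433 N and must supply an equal clockwise moment, so its lever arm about the knife-edge support is 412.9 / 433 = 0.954 m.
That puts it at 1.43 + 0.954 = 2.38 m from the left end.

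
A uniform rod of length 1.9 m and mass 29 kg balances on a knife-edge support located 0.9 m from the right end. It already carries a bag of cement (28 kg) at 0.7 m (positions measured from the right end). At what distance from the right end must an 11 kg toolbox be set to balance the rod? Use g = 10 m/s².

Taking torques about the knife-edge support (at 0.9 m from the right end):
Beam weight: 29 × 10 = 290 N down at 0.95 m → arm 0.05 m, τ = 290 × 0.05 = 14.5 N·m counterclockwise.
Bag of cement: 28 × 10 = 280 N down at 0.7 m → arm 0.2 m, τ = 280 × 0.2 = 56 N·m clockwise.
Net moment of existing loads = 41.5 N·m clockwise.
The toolbox weighs 11 × 10 = 110 N and must supply an equal counterclockwise moment, so its lever arm about the knife-edge support is 41.5 / 110 = 0.377 m.
That puts it at 0.9 + 0.377 = 1.28 m from the right end.

x ≈ 1.28 m from the right end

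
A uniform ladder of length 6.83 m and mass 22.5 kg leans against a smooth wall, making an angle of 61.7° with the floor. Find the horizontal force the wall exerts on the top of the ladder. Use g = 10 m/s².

Sum moments about the foot of the ladder (the floor normal and friction both act there and drop out).
Ladder weight 22.5×10 = 225 N acts at 3.415 m along the ladder; its horizontal arm is 3.415·cos61.7° = 1.619 m → τ = 364.3 N·m clockwise.
Wall normal N acts horizontally at the top; its moment arm is the height L sinθ = 6.83·sin61.7° = 6.014 m, counterclockwise.
Balancing moments: N × 6.014 = 364.3, giving N = 60.6 N.

N_wall ≈ 60.6 N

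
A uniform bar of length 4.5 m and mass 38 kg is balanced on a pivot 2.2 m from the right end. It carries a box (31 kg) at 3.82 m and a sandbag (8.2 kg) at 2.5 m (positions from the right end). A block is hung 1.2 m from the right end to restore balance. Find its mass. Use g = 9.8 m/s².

Taking torques about the pivot (at 2.2 m from the right end):
Beam weight: 38 × 9.8 = 372.4 N down at 2.25 m → arm 0.05 m, τ = 372.4 × 0.05 = 18.62 N·m counterclockwise.
Box: 31 × 9.8 = 303.8 N down at 3.82 m → arm 1.62 m, τ = 303.8 × 1.62 = 492.2 N·m counterclockwise.
Sandbag: 8.2 × 9.8 = 80.36 N down at 2.5 m → arm 0.3 m, τ = 80.36 × 0.3 = 24.11 N·m counterclockwise.
Net moment of known loads = 534.9 N·m counterclockwise.
An unknown mass m at 1.2 m has arm 1 m; its moment is m·g·1 clockwise.
Balancing moments: m × 9.8 × 1 = 534.9, giving m = 534.9 / (9.8 × 1) = 54.6 kg.

m ≈ 54.6 kg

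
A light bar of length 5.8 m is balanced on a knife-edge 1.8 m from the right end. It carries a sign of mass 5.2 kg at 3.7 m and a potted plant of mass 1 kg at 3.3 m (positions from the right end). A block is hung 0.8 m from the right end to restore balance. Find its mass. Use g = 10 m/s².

m ≈ 11.4 kg

About the knife-edge (at 1.8 m from the right end):
Sign: 5.2 × 10 = 52 N down at 3.7 m → arm 1.9 m, τ = 52 × 1.9 = 98.8 N·m counterclockwise.
Potted plant: 1 × 10 = 10 N down at 3.3 m → arm 1.5 m, τ = 10 × 1.5 = 15 N·m counterclockwise.
Net moment of known loads = 113.8 N·m counterclockwise.
An unknown mass m at 0.8 m has arm 1 m; its moment is m·g·1 clockwise.
Στ = 0 ⇒ m × 10 × 1 = 113.8 ⇒ m = 113.8 / (10 × 1) = 11.4 kg.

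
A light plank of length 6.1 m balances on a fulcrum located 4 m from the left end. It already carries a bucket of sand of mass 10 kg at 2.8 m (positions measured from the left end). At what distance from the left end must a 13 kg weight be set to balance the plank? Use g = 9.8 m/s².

x ≈ 4.92 m from the left end

Take moments about the fulcrum (at 4 m from the left end).
Bucket of sand: 10 × 9.8 = 98 N down at 2.8 m → arm 1.2 m, τ = 98 × 1.2 = 117.6 N·m counterclockwise.
Net moment of existing loads = 117.6 N·m counterclockwise.
The weight weighs 13 × 9.8 = 127.4 N and must supply an equal clockwise moment, so its lever arm about the fulcrum is 117.6 / 127.4 = 0.923 m.
That puts it at 4 + 0.923 = 4.92 m from the left end.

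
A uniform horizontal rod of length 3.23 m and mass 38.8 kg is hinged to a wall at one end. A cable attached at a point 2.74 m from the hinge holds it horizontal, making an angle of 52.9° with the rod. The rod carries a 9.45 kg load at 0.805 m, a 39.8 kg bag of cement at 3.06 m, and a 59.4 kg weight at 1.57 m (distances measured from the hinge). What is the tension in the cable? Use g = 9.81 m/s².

T ≈ 1280 N

Choose the hinge as the axis so the unknown hinge reaction has zero arm there.
Beam weight: 38.8 × 9.81 = 380.6 N down at 1.615 m → arm 1.615 m, τ = 380.6 × 1.615 = 614.7 N·m clockwise.
Load: 9.45 × 9.81 = 92.7 N down at 0.805 m → arm 0.805 m, τ = 92.7 × 0.805 = 74.62 N·m clockwise.
Bag of cement: 39.8 × 9.81 = 390.4 N down at 3.06 m → arm 3.06 m, τ = 390.4 × 3.06 = 1195 N·m clockwise.
Weight: 59.4 × 9.81 = 582.7 N down at 1.57 m → arm 1.57 m, τ = 582.7 × 1.57 = 914.8 N·m clockwise.
Total clockwise load moment = 2799 N·m.
The cable tension T acts at 2.74 m; only its component perpendicular to the rod, T sinθ, produces torque. sin 52.9° = 0.7976.
For rotational equilibrium, T × 2.74 × 0.7976 = 2799, so T = 2799 / 2.185 = 1280 N.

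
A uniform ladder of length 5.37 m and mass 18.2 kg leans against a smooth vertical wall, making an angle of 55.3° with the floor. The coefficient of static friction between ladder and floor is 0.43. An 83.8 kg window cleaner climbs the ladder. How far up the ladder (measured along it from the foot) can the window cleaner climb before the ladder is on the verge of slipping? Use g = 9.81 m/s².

d ≈ 3.48 m

Take moments about the foot of the ladder.
Ladder weight 18.2×9.81 = 178.5 N acts at 2.685 m along the ladder; its horizontal arm is 2.685·cos55.3° = 1.529 m → τ = 272.9 N·m clockwise.
Window cleaner weight 83.8×9.81 = 822.1 N at distance d → arm d·cos55.3° → τ = 822.1·d·0.5693 clockwise.
Wall normal N at the top has arm L sinθ = 4.415 m counterclockwise, so Στ = 0 gives N·4.415 = 272.9 + 468·d.
ΣFy = 0 ⇒ N_floor = 1001 N, so the maximum friction is μ_s·N_floor = 0.43×1001 = 430.4 N. ΣFx = 0 ⇒ N_wall = f, so at the slipping point N = 430.4 N.
Substituting: 430.4×4.415 = 272.9 + 468·d ⇒ d = (1900 − 272.9) / 468 = 3.48 m.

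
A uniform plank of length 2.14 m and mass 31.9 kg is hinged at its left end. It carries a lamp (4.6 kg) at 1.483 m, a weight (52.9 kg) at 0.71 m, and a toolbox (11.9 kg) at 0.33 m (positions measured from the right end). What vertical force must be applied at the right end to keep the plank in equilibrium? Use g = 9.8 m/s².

F ≈ 615 N

Sum moments about the left end (the unknown pivot reaction has zero arm there).
Beam weight: 31.9 × 9.8 = 312.6 N down at 1.07 m → arm 1.07 m, τ = 312.6 × 1.07 = 334.5 N·m clockwise.
Lamp: 4.6 × 9.8 = 45.08 N down at 1.483 m → arm 0.657 m, τ = 45.08 × 0.657 = 29.62 N·m clockwise.
Weight: 52.9 × 9.8 = 518.4 N down at 0.71 m → arm 1.43 m, τ = 518.4 × 1.43 = 741.3 N·m clockwise.
Toolbox: 11.9 × 9.8 = 116.6 N down at 0.33 m → arm 1.81 m, τ = 116.6 × 1.81 = 211 N·m clockwise.
Net moment of the loads = 1316 N·m clockwise.
The upward force F acts at the right end, arm 2.14 m, giving F × 2.14 counterclockwise.
Balancing moments: F × 2.14 = 1316, giving F = 1316 / 2.14 = 615 N.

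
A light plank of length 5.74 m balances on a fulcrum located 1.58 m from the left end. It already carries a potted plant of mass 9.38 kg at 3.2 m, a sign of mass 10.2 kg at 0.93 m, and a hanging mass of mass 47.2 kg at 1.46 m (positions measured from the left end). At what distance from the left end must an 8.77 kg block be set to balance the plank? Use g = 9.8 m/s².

About the fulcrum (at 1.58 m from the left end):
Potted plant: 9.38 × 9.8 = 91.92 N down at 3.2 m → arm 1.62 m, τ = 91.92 × 1.62 = 148.9 N·m clockwise.
Sign: 10.2 × 9.8 = 99.96 N down at 0.93 m → arm 0.65 m, τ = 99.96 × 0.65 = 64.97 N·m counterclockwise.
Hanging mass: 47.2 × 9.8 = 462.6 N down at 1.46 m → arm 0.12 m, τ = 462.6 × 0.12 = 55.51 N·m counterclockwise.
Net moment of existing loads = 28.42 N·m clockwise.
The block weighs 8.77 × 9.8 = 85.95 N and must supply an equal counterclockwise moment, so its lever arm about the fulcrum is 28.42 / 85.95 = 0.331 m.
That puts it at 1.58 − 0.331 = 1.25 m from the left end.

x ≈ 1.25 m from the left end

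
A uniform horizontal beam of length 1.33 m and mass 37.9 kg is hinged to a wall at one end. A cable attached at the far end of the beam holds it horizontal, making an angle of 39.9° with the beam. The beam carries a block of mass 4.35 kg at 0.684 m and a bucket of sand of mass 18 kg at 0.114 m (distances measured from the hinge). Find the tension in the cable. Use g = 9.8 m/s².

T ≈ 347 N

Sum moments about the hinge (the unknown hinge reaction has zero arm there).
Beam weight: 37.9 × 9.8 = 371.4 N down at 0.665 m → arm 0.665 m, τ = 371.4 × 0.665 = 247 N·m clockwise.
Block: 4.35 × 9.8 = 42.63 N down at 0.684 m → arm 0.684 m, τ = 42.63 × 0.684 = 29.16 N·m clockwise.
Bucket of sand: 18 × 9.8 = 176.4 N down at 0.114 m → arm 0.114 m, τ = 176.4 × 0.114 = 20.11 N·m clockwise.
Total clockwise load moment = 296.3 N·m.
The cable tension T acts at 1.33 m; only its component perpendicular to the beam, T sinθ, produces torque. sin 39.9° = 0.6414.
Balancing moments: T × 1.33 × 0.6414 = 296.3, giving T = 296.3 / 0.8531 = 347 N.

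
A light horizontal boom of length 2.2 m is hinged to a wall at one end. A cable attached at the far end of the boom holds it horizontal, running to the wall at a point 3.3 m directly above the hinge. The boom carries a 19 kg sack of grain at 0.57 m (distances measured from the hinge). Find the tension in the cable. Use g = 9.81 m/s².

Take moments about the hinge.
Sack of grain: 19 × 9.81 = 186.4 N down at 0.57 m → arm 0.57 m, τ = 186.4 × 0.57 = 106.2 N·m clockwise.
Total clockwise load moment = 106.2 N·m.
The cable tension T acts at 2.2 m; only its component perpendicular to the boom, T sinθ, produces torque. sinθ = h/√(h²+d²) = 3.3/√(3.3²+2.2²) = 0.8321.
For rotational equilibrium, T × 2.2 × 0.8321 = 106.2, so T = 106.2 / 1.831 = 58 N.

T ≈ 58 N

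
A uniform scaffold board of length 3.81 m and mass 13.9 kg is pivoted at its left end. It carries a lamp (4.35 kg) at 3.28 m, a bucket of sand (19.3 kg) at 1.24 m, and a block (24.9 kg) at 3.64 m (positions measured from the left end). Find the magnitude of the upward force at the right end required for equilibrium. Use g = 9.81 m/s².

About the left end:
Beam weight: 13.9 × 9.81 = 136.4 N down at 1.905 m → arm 1.905 m, τ = 136.4 × 1.905 = 259.8 N·m clockwise.
Lamp: 4.35 × 9.81 = 42.67 N down at 3.28 m → arm 3.28 m, τ = 42.67 × 3.28 = 140 N·m clockwise.
Bucket of sand: 19.3 × 9.81 = 189.3 N down at 1.24 m → arm 1.24 m, τ = 189.3 × 1.24 = 234.7 N·m clockwise.
Block: 24.9 × 9.81 = 244.3 N down at 3.64 m → arm 3.64 m, τ = 244.3 × 3.64 = 889.3 N·m clockwise.
Net moment of the loads = 1524 N·m clockwise.
The upward force F acts at the right end, arm 3.81 m, giving F × 3.81 counterclockwise.
Setting net torque to zero: F × 3.81 = 1524 → F = 1524 / 3.81 = 400 N.

F ≈ 400 N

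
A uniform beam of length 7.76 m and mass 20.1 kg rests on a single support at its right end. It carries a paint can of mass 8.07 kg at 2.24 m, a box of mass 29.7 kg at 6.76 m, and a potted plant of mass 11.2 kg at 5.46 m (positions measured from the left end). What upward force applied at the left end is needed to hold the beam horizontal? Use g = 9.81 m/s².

F ≈ 225 N

About the right end:
Beam weight: 20.1 × 9.81 = 197.2 N down at 3.88 m → arm 3.88 m, τ = 197.2 × 3.88 = 765.1 N·m counterclockwise.
Paint can: 8.07 × 9.81 = 79.17 N down at 2.24 m → arm 5.52 m, τ = 79.17 × 5.52 = 437 N·m counterclockwise.
Box: 29.7 × 9.81 = 291.4 N down at 6.76 m → arm 1 m, τ = 291.4 × 1 = 291.4 N·m counterclockwise.
Potted plant: 11.2 × 9.81 = 109.9 N down at 5.46 m → arm 2.3 m, τ = 109.9 × 2.3 = 252.8 N·m counterclockwise.
Net moment of the loads = 1746 N·m counterclockwise.
The upward force F acts at the left end, arm 7.76 m, giving F × 7.76 clockwise.
Στ = 0 ⇒ F × 7.76 = 1746 ⇒ F = 1746 / 7.76 = 225 N.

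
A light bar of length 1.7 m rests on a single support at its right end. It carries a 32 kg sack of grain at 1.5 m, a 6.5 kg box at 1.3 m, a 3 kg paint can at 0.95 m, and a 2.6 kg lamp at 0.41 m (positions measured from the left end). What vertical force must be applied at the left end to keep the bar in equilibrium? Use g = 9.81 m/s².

Take moments about the right end.
Sack of grain: 32 × 9.81 = 313.9 N down at 1.5 m → arm 0.2 m, τ = 313.9 × 0.2 = 62.78 N·m counterclockwise.
Box: 6.5 × 9.81 = 63.77 N down at 1.3 m → arm 0.4 m, τ = 63.77 × 0.4 = 25.51 N·m counterclockwise.
Paint can: 3 × 9.81 = 29.43 N down at 0.95 m → arm 0.75 m, τ = 29.43 × 0.75 = 22.07 N·m counterclockwise.
Lamp: 2.6 × 9.81 = 25.51 N down at 0.41 m → arm 1.29 m, τ = 25.51 × 1.29 = 32.91 N·m counterclockwise.
Net moment of the loads = 143.3 N·m counterclockwise.
The upward force F acts at the left end, arm 1.7 m, giving F × 1.7 clockwise.
Στ = 0 ⇒ F × 1.7 = 143.3 ⇒ F = 143.3 / 1.7 = 84.3 N.

F ≈ 84.3 N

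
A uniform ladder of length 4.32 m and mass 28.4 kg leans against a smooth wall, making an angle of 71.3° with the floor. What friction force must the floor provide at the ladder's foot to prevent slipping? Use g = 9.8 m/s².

f ≈ 47.1 N

Take moments about the foot of the ladder.
Ladder weight 28.4×9.8 = 278.3 N acts at 2.16 m along the ladder; its horizontal arm is 2.16·cos71.3° = 0.6925 m → τ = 192.7 N·m clockwise.
Wall normal N acts horizontally at the top; its moment arm is the height L sinθ = 4.32·sin71.3° = 4.092 m, counterclockwise.
Στ = 0 ⇒ N × 4.092 = 192.7 ⇒ N = 47.1 N.
ΣFx = 0: friction at the foot balances the wall's push, so f = N_wall = 47.1 N.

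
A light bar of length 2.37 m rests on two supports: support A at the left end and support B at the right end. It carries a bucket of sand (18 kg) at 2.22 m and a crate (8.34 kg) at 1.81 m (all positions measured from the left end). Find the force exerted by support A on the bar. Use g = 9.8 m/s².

R_A ≈ 30.5 N

About support B:
Bucket of sand: 18 × 9.8 = 176.4 N down at 2.22 m → arm 0.15 m, τ = 176.4 × 0.15 = 26.46 N·m counterclockwise.
Crate: 8.34 × 9.8 = 81.73 N down at 1.81 m → arm 0.56 m, τ = 81.73 × 0.56 = 45.77 N·m counterclockwise.
Net load moment about support B = 72.23 N·m counterclockwise.
Reaction R at support A is upward at 0 m, arm 2.37 m → moment R × 2.37 clockwise.
Στ = 0 ⇒ R × 2.37 = 72.23 ⇒ R = 30.5 N.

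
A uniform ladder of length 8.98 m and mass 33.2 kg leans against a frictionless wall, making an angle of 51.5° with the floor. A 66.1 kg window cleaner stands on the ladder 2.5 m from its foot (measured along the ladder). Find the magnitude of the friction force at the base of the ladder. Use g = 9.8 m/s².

f ≈ 273 N

Choose the foot of the ladder as the axis so the floor normal and friction both act there and drop out.
Ladder weight 33.2×9.8 = 325.4 N acts at 4.49 m along the ladder; its horizontal arm is 4.49·cos51.5° = 2.795 m → τ = 909.5 N·m clockwise.
Window cleaner: 66.1×9.8 = 647.8 N at 2.5 m → arm 1.556 m → τ = 1008 N·m clockwise.
Wall normal N acts horizontally at the top; its moment arm is the height L sinθ = 8.98·sin51.5° = 7.028 m, counterclockwise.
Setting net torque to zero: N × 7.028 = 1918 → N = 273 N.
ΣFx = 0: friction at the foot balances the wall's push, so f = N_wall = 273 N.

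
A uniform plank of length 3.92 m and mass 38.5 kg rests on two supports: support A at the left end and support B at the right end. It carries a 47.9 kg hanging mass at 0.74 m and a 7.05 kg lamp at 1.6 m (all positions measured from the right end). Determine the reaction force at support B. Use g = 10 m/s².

Choose support A as the axis so its reaction then has zero moment arm.
Beam weight: 38.5 × 10 = 385 N down at 1.96 m → arm 1.96 m, τ = 385 × 1.96 = 754.6 N·m clockwise.
Hanging mass: 47.9 × 10 = 479 N down at 0.74 m → arm 3.18 m, τ = 479 × 3.18 = 1523 N·m clockwise.
Lamp: 7.05 × 10 = 70.5 N down at 1.6 m → arm 2.32 m, τ = 70.5 × 2.32 = 163.6 N·m clockwise.
Net load moment about support A = 2441 N·m clockwise.
Reaction R at support B is upward at 0 m, arm 3.92 m → moment R × 3.92 counterclockwise.
Balancing moments: R × 3.92 = 2441, giving R = 623 N.

R_B ≈ 623 N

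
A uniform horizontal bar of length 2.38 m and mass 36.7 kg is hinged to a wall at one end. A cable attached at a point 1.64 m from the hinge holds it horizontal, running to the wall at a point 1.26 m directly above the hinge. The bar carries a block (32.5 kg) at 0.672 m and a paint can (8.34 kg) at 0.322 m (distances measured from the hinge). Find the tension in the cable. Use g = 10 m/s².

T ≈ 683 N

Taking torques about the hinge:
Beam weight: 36.7 × 10 = 367 N down at 1.19 m → arm 1.19 m, τ = 367 × 1.19 = 436.7 N·m clockwise.
Block: 32.5 × 10 = 325 N down at 0.672 m → arm 0.672 m, τ = 325 × 0.672 = 218.4 N·m clockwise.
Paint can: 8.34 × 10 = 83.4 N down at 0.322 m → arm 0.322 m, τ = 83.4 × 0.322 = 26.85 N·m clockwise.
Total clockwise load moment = 682 N·m.
The cable tension T acts at 1.64 m; only its component perpendicular to the bar, T sinθ, produces torque. sinθ = h/√(h²+d²) = 1.26/√(1.26²+1.64²) = 0.6092.
For rotational equilibrium, T × 1.64 × 0.6092 = 682, so T = 682 / 0.9991 = 683 N.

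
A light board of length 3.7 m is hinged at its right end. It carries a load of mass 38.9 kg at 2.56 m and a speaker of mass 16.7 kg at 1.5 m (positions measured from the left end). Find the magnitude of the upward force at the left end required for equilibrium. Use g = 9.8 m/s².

Taking torques about the right end:
Load: 38.9 × 9.8 = 381.2 N down at 2.56 m → arm 1.14 m, τ = 381.2 × 1.14 = 434.6 N·m counterclockwise.
Speaker: 16.7 × 9.8 = 163.7 N down at 1.5 m → arm 2.2 m, τ = 163.7 × 2.2 = 360.1 N·m counterclockwise.
Net moment of the loads = 794.7 N·m counterclockwise.
The upward force F acts at the left end, arm 3.7 m, giving F × 3.7 clockwise.
Setting net torque to zero: F × 3.7 = 794.7 → F = 794.7 / 3.7 = 215 N.

F ≈ 215 N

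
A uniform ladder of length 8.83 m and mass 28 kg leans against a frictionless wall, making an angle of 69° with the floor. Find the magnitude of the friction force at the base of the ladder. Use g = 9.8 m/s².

f ≈ 52.7 N

Sum moments about the foot of the ladder (the floor normal and friction both act there and drop out).
Ladder weight 28×9.8 = 274.4 N acts at 4.415 m along the ladder; its horizontal arm is 4.415·cos69° = 1.582 m → τ = 434.1 N·m clockwise.
Wall normal N acts horizontally at the top; its moment arm is the height L sinθ = 8.83·sin69° = 8.244 m, counterclockwise.
For rotational equilibrium, N × 8.244 = 434.1, so N = 52.7 N.
ΣFx = 0: friction at the foot balances the wall's push, so f = N_wall = 52.7 N.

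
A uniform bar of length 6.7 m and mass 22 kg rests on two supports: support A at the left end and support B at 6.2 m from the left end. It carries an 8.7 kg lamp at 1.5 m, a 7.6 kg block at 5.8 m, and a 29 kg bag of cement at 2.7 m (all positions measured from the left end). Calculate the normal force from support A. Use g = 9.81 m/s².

About support B:
Beam weight: 22 × 9.81 = 215.8 N down at 3.35 m → arm 2.85 m, τ = 215.8 × 2.85 = 615 N·m counterclockwise.
Lamp: 8.7 × 9.81 = 85.35 N down at 1.5 m → arm 4.7 m, τ = 85.35 × 4.7 = 401.1 N·m counterclockwise.
Block: 7.6 × 9.81 = 74.56 N down at 5.8 m → arm 0.4 m, τ = 74.56 × 0.4 = 29.82 N·m counterclockwise.
Bag of cement: 29 × 9.81 = 284.5 N down at 2.7 m → arm 3.5 m, τ = 284.5 × 3.5 = 995.8 N·m counterclockwise.
Net load moment about support B = 2042 N·m counterclockwise.
Reaction R at support A is upward at 0 m, arm 6.2 m → moment R × 6.2 clockwise.
Setting net torque to zero: R × 6.2 = 2042 → R = 329 N.

R_A ≈ 329 N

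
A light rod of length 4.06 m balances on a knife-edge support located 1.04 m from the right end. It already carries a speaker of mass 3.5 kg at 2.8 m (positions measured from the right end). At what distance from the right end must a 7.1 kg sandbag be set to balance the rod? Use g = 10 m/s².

Take moments about the knife-edge support (at 1.04 m from the right end).
Speaker: 3.5 × 10 = 35 N down at 2.8 m → arm 1.76 m, τ = 35 × 1.76 = 61.6 N·m counterclockwise.
Net moment of existing loads = 61.6 N·m counterclockwise.
The sandbag weighs 7.1 × 10 = 71 N and must supply an equal clockwise moment, so its lever arm about the knife-edge support is 61.6 / 71 = 0.868 m.
That puts it at 1.04 − 0.868 = 0.172 m from the right end.

x ≈ 0.172 m from the right end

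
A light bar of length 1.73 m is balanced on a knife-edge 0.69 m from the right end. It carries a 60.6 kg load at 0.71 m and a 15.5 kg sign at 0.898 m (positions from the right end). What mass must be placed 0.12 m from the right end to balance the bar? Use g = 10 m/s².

Sum moments about the knife-edge (at 0.69 m from the right end) (the support reaction has zero arm there).
Load: 60.6 × 10 = 606 N down at 0.71 m → arm 0.02 m, τ = 606 × 0.02 = 12.12 N·m counterclockwise.
Sign: 15.5 × 10 = 155 N down at 0.898 m → arm 0.208 m, τ = 155 × 0.208 = 32.24 N·m counterclockwise.
Net moment of known loads = 44.36 N·m counterclockwise.
An unknown mass m at 0.12 m has arm 0.57 m; its moment is m·g·0.57 clockwise.
Setting net torque to zero: m × 10 × 0.57 = 44.36 → m = 44.36 / (10 × 0.57) = 7.78 kg.

m ≈ 7.78 kg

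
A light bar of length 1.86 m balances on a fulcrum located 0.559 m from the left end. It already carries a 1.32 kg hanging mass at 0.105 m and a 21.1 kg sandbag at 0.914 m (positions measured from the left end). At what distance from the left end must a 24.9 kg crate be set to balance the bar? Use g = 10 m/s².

Take moments about the fulcrum (at 0.559 m from the left end).
Hanging mass: 1.32 × 10 = 13.2 N down at 0.105 m → arm 0.454 m, τ = 13.2 × 0.454 = 5.993 N·m counterclockwise.
Sandbag: 21.1 × 10 = 211 N down at 0.914 m → arm 0.355 m, τ = 211 × 0.355 = 74.91 N·m clockwise.
Net moment of existing loads = 68.92 N·m clockwise.
The crate weighs 24.9 × 10 = 249 N and must supply an equal counterclockwise moment, so its lever arm about the fulcrum is 68.92 / 249 = 0.277 m.
That puts it at 0.559 − 0.277 = 0.282 m from the left end.

x ≈ 0.282 m from the left end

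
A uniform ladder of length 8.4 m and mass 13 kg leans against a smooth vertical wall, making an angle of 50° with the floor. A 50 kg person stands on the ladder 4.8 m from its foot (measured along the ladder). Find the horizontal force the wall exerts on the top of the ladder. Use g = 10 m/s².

N_wall ≈ 294 N

Choose the foot of the ladder as the axis so the floor normal and friction both act there and drop out.
Ladder weight 13×10 = 130 N acts at 4.2 m along the ladder; its horizontal arm is 4.2·cos50° = 2.7 m → τ = 351 N·m clockwise.
Person: 50×10 = 500 N at 4.8 m → arm 3.085 m → τ = 1542 N·m clockwise.
Wall normal N acts horizontally at the top; its moment arm is the height L sinθ = 8.4·sin50° = 6.435 m, counterclockwise.
Στ = 0 ⇒ N × 6.435 = 1893 ⇒ N = 294 N.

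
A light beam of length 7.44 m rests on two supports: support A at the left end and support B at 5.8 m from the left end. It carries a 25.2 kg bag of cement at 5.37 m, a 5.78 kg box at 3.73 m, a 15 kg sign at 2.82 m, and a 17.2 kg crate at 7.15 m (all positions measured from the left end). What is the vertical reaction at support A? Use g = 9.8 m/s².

About support B:
Bag of cement: 25.2 × 9.8 = 247 N down at 5.37 m → arm 0.43 m, τ = 247 × 0.43 = 106.2 N·m counterclockwise.
Box: 5.78 × 9.8 = 56.64 N down at 3.73 m → arm 2.07 m, τ = 56.64 × 2.07 = 117.2 N·m counterclockwise.
Sign: 15 × 9.8 = 147 N down at 2.82 m → arm 2.98 m, τ = 147 × 2.98 = 438.1 N·m counterclockwise.
Crate: 17.2 × 9.8 = 168.6 N down at 7.15 m → arm 1.35 m, τ = 168.6 × 1.35 = 227.6 N·m clockwise.
Net load moment about support B = 433.9 N·m counterclockwise.
Reaction R at support A is upward at 0 m, arm 5.8 m → moment R × 5.8 clockwise.
Στ = 0 ⇒ R × 5.8 = 433.9 ⇒ R = 74.8 N.

R_A ≈ 74.8 N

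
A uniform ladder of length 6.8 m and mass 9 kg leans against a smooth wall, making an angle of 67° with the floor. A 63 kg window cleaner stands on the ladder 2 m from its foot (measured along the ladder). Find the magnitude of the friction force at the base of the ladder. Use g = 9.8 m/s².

Sum moments about the foot of the ladder (the floor normal and friction both act there and drop out).
Ladder weight 9×9.8 = 88.2 N acts at 3.4 m along the ladder; its horizontal arm is 3.4·cos67° = 1.328 m → τ = 117.1 N·m clockwise.
Window cleaner: 63×9.8 = 617.4 N at 2 m → arm 0.7815 m → τ = 482.5 N·m clockwise.
Wall normal N acts horizontally at the top; its moment arm is the height L sinθ = 6.8·sin67° = 6.259 m, counterclockwise.
Setting net torque to zero: N × 6.259 = 599.6 → N = 95.8 N.
ΣFx = 0: friction at the foot balances the wall's push, so f = N_wall = 95.8 N.

f ≈ 95.8 N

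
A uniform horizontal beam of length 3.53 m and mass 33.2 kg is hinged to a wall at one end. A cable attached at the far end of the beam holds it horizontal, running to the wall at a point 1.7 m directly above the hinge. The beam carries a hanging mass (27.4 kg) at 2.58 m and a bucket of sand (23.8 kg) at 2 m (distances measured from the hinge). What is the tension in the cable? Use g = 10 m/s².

T ≈ 1150 N

Choose the hinge as the axis so the unknown hinge reaction has zero arm there.
Beam weight: 33.2 × 10 = 332 N down at 1.765 m → arm 1.765 m, τ = 332 × 1.765 = 586 N·m clockwise.
Hanging mass: 27.4 × 10 = 274 N down at 2.58 m → arm 2.58 m, τ = 274 × 2.58 = 706.9 N·m clockwise.
Bucket of sand: 23.8 × 10 = 238 N down at 2 m → arm 2 m, τ = 238 × 2 = 476 N·m clockwise.
Total clockwise load moment = 1769 N·m.
The cable tension T acts at 3.53 m; only its component perpendicular to the beam, T sinθ, produces torque. sinθ = h/√(h²+d²) = 1.7/√(1.7²+3.53²) = 0.4339.
Balancing moments: T × 3.53 × 0.4339 = 1769, giving T = 1769 / 1.532 = 1150 N.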